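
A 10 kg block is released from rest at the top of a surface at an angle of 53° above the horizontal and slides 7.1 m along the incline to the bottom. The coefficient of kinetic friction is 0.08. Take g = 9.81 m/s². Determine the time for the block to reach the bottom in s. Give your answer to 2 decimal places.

The weight component along the incline is mg sin 53° = 78.346 N and the normal force is N = mg cos 53° = 59.038 N.
Friction up the slope is f = μN = 0.08 × 59.038 = 4.723 N, so the net downslope force is 78.346 − 4.723 = 73.623 N and a = 73.623 / 10 = 7.3623 m/s².
Starting from rest, L = ½at², so t = √(2L/a) = √(2 × 7.1 / 7.3623) = 1.3888 s.

1.39 s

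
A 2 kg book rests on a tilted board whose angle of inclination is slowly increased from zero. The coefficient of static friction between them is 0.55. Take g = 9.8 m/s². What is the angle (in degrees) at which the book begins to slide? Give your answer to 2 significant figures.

At the threshold of sliding, static friction is at its maximum μ_s N and exactly balances the weight component along the incline: mg sin θ = μ_s mg cos θ.
Hence tan θ = μ_s = 0.55, so θ = arctan(0.55) = 28.8108°.

29°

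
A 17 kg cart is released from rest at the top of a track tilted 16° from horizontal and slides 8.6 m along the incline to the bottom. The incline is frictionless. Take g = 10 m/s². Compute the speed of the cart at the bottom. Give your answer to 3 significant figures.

6.89 m/s

The weight component along the incline is mg sin 16° = 46.858 N and the normal force is N = mg cos 16° = 163.414 N.
With no friction, a = g sin 16° = 2.7564 m/s².
Starting from rest over a distance of 8.6 m, v² = 2aL = 2 × 2.7564 × 8.6 = 47.4101, so v = 6.8855 m/s.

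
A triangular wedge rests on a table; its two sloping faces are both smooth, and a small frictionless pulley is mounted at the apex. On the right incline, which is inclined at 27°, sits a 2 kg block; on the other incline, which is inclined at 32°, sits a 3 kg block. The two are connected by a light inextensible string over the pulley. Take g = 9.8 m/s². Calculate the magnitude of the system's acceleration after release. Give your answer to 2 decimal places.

Resolve each weight along its own incline: the 2 kg mass has component 2 × 9.8 × sin 27° = 8.898 N down its slope, and the 3 kg mass has 3 × 9.8 × sin 32° = 15.580 N down its slope.
The 3 kg side's 15.580 N exceeds the other side's 8.898 N, so that mass slides down and the 2 kg mass slides up. Taking that direction as positive, Newton's second law for the whole system gives 15.580 − 8.898 = (2 + 3) a, so a = 6.682 / 5 = 1.3364 m/s².

1.34 m/s²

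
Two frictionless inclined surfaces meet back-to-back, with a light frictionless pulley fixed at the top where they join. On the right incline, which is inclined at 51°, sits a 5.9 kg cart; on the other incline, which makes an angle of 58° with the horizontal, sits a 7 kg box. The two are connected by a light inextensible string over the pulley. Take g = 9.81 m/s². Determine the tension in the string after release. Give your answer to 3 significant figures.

51.0 N

Resolve each weight along its own incline: the 5.9 kg mass has component 5.9 × 9.81 × sin 51° = 44.980 N down its slope, and the 7 kg mass has 7 × 9.81 × sin 58° = 58.235 N down its slope.
The 7 kg side's 58.235 N exceeds the other side's 44.980 N, so that mass slides down and the 5.9 kg mass slides up. Taking that direction as positive, Newton's second law for the whole system gives 58.235 − 44.980 = (5.9 + 7) a, so a = 13.255 / 12.9 = 1.0275 m/s².
For the 5.9 kg mass (up-slope positive): T − 44.980 = 5.9 × 1.0275, so T = 51.042 N.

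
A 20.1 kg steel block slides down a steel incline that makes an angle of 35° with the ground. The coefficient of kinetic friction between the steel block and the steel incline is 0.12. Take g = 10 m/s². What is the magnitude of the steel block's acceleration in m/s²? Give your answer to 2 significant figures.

Resolving the weight along the incline: the component pulling the steel block down the slope is mg sin 35° = 20.1 × 10 × 0.5736 = 115.294 N, and the normal force is N = mg cos 35° = 20.1 × 10 × 0.8192 = 164.659 N.
Kinetic friction acts up the slope with magnitude f = μN = 0.12 × 164.659 = 19.759 N.
Net force along the incline is 115.294 − 19.759 = 95.535 N, so a = 95.535 / 20.1 = 4.7530 m/s².

4.8 m/s²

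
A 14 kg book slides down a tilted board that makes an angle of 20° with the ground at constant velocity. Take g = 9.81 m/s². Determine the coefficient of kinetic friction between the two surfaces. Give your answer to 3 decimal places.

0.364

At constant velocity the net force along the incline is zero: mg sin 20° = μ mg cos 20°.
So μ = tan 20° = 0.3420 / 0.9397 = 0.3639.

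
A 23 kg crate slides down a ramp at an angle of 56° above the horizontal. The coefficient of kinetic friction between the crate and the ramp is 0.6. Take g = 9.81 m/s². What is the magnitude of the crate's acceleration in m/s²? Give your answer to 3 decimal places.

4.841 m/s²

Resolving the weight along the incline: the component pulling the crate down the slope is mg sin 56° = 23 × 9.81 × 0.8290 = 187.047 N, and the normal force is N = mg cos 56° = 23 × 9.81 × 0.5592 = 126.172 N.
Kinetic friction acts up the slope with magnitude f = μN = 0.6 × 126.172 = 75.703 N.
Net force along the incline is 187.047 − 75.703 = 111.344 N, so a = 111.344 / 23 = 4.8410 m/s².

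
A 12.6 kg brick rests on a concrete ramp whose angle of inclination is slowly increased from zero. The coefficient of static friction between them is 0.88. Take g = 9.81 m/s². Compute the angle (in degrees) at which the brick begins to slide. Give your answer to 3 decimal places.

At the threshold of sliding, static friction is at its maximum μ_s N and exactly balances the weight component along the incline: mg sin θ = μ_s mg cos θ.
Hence tan θ = μ_s = 0.88, so θ = arctan(0.88) = 41.3478°.

41.348°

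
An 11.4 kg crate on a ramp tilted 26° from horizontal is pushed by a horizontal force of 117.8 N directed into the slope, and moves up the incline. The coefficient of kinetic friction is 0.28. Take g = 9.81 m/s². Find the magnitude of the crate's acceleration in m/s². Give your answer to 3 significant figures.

1.25 m/s²

The horizontal push has components F cos 26° = 117.8 × 0.8988 = 105.879 N up the incline and F sin 26° = 117.8 × 0.4384 = 51.644 N pressing into the surface.
The normal force is therefore N = mg cos 26° + F sin 26° = 100.516 + 51.644 = 152.160 N, and kinetic friction down the slope is μN = 0.28 × 152.160 = 42.605 N.
Along the incline: F cos 26° − mg sin 26° − μN = ma, so 105.879 − 49.028 − 42.605 = 11.4 a, giving a = 1.2496 m/s².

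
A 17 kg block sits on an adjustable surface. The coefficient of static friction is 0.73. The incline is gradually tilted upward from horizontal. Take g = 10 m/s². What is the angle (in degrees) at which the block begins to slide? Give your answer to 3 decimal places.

At the threshold of sliding, static friction is at its maximum μ_s N and exactly balances the weight component along the incline: mg sin θ = μ_s mg cos θ.
Hence tan θ = μ_s = 0.73, so θ = arctan(0.73) = 36.1294°.

36.129°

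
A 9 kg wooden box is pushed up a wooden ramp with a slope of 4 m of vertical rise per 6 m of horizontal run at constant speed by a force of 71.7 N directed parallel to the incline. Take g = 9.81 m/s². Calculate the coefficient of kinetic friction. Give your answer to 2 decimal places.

0.31

At constant speed ΣF = 0 along the incline. The applied 71.7 N acts up the slope; the weight component mg sin 33.69° = 48.974 N and kinetic friction μN both act down the slope.
So 71.7 = 48.974 + μ × 73.462, giving μ = (71.7 − 48.974) / 73.462 = 0.3094.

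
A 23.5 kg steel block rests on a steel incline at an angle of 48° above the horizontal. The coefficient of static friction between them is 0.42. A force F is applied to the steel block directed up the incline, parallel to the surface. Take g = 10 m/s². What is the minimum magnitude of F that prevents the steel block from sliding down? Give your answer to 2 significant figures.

The normal force is N = mg cos 48° = 157.246 N. With F at its minimum the steel block is on the verge of sliding down, so static friction is at its maximum μ_s N = 0.42 × 157.246 = 66.043 N and acts up the slope.
Equilibrium along the incline: F + μ_s N = mg sin 48°, so F = 174.639 − 66.043 = 108.596 N.

110 N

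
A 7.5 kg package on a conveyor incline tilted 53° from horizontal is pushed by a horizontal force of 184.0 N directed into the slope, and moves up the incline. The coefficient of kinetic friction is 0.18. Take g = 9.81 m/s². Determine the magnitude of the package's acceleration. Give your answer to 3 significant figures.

2.34 m/s²

The horizontal push has components F cos 53° = 184.0 × 0.6018 = 110.731 N up the incline and F sin 53° = 184.0 × 0.7986 = 146.942 N pressing into the surface.
The normal force is therefore N = mg cos 53° + F sin 53° = 44.277 + 146.942 = 191.219 N, and kinetic friction down the slope is μN = 0.18 × 191.219 = 34.419 N.
Along the incline: F cos 53° − mg sin 53° − μN = ma, so 110.731 − 58.757 − 34.419 = 7.5 a, giving a = 2.3407 m/s².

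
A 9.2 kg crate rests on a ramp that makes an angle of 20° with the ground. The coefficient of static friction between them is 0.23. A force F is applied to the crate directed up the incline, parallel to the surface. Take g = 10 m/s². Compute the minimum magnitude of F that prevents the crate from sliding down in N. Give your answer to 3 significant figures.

The normal force is N = mg cos 20° = 86.452 N. With F at its minimum the crate is on the verge of sliding down, so static friction is at its maximum μ_s N = 0.23 × 86.452 = 19.884 N and acts up the slope.
Equilibrium along the incline: F + μ_s N = mg sin 20°, so F = 31.466 − 19.884 = 11.582 N.

11.6 N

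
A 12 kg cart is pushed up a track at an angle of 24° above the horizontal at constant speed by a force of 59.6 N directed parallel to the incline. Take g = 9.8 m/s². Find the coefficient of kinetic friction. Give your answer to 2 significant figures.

0.11

At constant speed ΣF = 0 along the incline. The applied 59.6 N acts up the slope; the weight component mg sin 24° = 47.832 N and kinetic friction μN both act down the slope.
So 59.6 = 47.832 + μ × 107.433, giving μ = (59.6 − 47.832) / 107.433 = 0.1095.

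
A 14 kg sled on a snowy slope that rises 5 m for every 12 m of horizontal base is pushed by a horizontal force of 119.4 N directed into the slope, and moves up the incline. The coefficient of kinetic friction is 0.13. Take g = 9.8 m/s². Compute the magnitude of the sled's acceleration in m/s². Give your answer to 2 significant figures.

2.5 m/s²

The horizontal push has components F cos 22.62° = 119.4 × 0.9231 = 110.218 N up the incline and F sin 22.62° = 119.4 × 0.3846 = 45.921 N pressing into the surface.
The normal force is therefore N = mg cos 22.62° + F sin 22.62° = 126.649 + 45.921 = 172.570 N, and kinetic friction down the slope is μN = 0.13 × 172.570 = 22.434 N.
Along the incline: F cos 22.62° − mg sin 22.62° − μN = ma, so 110.218 − 52.767 − 22.434 = 14 a, giving a = 2.5012 m/s².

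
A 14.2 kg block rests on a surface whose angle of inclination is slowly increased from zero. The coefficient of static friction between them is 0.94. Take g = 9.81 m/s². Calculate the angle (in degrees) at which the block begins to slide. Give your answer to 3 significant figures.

At the threshold of sliding, static friction is at its maximum μ_s N and exactly balances the weight component along the incline: mg sin θ = μ_s mg cos θ.
Hence tan θ = μ_s = 0.94, so θ = arctan(0.94) = 43.2285°.

43.2°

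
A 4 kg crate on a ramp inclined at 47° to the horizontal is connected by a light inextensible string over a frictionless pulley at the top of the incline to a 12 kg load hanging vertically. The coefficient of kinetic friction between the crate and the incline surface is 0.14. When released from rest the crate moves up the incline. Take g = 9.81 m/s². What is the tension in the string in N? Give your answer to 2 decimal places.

For the crate on the incline: the weight component along the slope is m₁g sin 47° = 4 × 9.81 × 0.7314 = 28.700 N and the normal force is N = m₁g cos 47° = 26.762 N.
Kinetic friction opposes the crate's motion up the incline: f = μN = 0.14 × 26.762 = 3.747 N acting down the slope.
Newton's second law for the crate (up-slope positive): T − 28.700 − 3.747 = 4 a. For the hanging load (downward positive): 12 × 9.81 − T = 12 a.
Adding the two equations eliminates T: 85.273 = 16 a, so a = 5.3296 m/s².
Then from the hanging load's equation, T = 12 × (9.81 − 5.3296) = 53.765 N.

53.76 N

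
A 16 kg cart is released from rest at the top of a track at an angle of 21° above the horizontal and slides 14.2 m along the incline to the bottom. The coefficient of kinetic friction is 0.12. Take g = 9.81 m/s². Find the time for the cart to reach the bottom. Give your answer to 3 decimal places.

The weight component along the incline is mg sin 21° = 56.249 N and the normal force is N = mg cos 21° = 146.535 N.
Friction up the slope is f = μN = 0.12 × 146.535 = 17.584 N, so the net downslope force is 56.249 − 17.584 = 38.665 N and a = 38.665 / 16 = 2.4166 m/s².
Starting from rest, L = ½at², so t = √(2L/a) = √(2 × 14.2 / 2.4166) = 3.4281 s.

3.428 s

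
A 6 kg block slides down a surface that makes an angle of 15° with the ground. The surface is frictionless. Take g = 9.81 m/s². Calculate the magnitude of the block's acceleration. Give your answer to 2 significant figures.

Resolving the weight along the incline: the component pulling the block down the slope is mg sin 15° = 6 × 9.81 × 0.2588 = 15.233 N, and the normal force is N = mg cos 15° = 6 × 9.81 × 0.9659 = 56.853 N.
With no friction the net force along the incline is 15.233 N, so a = g sin 15° = 15.233 / 6 = 2.5388 m/s².

2.5 m/s²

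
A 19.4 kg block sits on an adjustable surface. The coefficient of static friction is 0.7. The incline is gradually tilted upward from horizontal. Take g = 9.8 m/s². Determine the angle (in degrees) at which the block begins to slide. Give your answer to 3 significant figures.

35.0°

At the threshold of sliding, static friction is at its maximum μ_s N and exactly balances the weight component along the incline: mg sin θ = μ_s mg cos θ.
Hence tan θ = μ_s = 0.7, so θ = arctan(0.7) = 34.9920°.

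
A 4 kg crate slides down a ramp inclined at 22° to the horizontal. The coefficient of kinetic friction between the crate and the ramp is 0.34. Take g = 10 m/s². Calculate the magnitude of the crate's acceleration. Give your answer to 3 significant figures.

Resolving the weight along the incline: the component pulling the crate down the slope is mg sin 22° = 4 × 10 × 0.3746 = 14.984 N, and the normal force is N = mg cos 22° = 4 × 10 × 0.9272 = 37.088 N.
Kinetic friction acts up the slope with magnitude f = μN = 0.34 × 37.088 = 12.610 N.
Net force along the incline is 14.984 − 12.610 = 2.374 N, so a = 2.374 / 4 = 0.5935 m/s².

0.594 m/s²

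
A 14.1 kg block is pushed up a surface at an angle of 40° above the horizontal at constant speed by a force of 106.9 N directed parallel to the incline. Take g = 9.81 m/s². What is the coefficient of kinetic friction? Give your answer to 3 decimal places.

0.170

At constant speed ΣF = 0 along the incline. The applied 106.9 N acts up the slope; the weight component mg sin 40° = 88.911 N and kinetic friction μN both act down the slope.
So 106.9 = 88.911 + μ × 105.960, giving μ = (106.9 − 88.911) / 105.960 = 0.1698.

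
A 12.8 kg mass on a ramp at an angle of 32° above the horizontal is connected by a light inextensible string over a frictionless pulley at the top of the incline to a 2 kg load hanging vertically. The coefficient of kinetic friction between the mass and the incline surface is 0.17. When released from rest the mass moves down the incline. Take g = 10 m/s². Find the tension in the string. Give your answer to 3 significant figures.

24.0 N

For the mass on the incline: the weight component along the slope is m₁g sin 32° = 12.8 × 10 × 0.5299 = 67.827 N and the normal force is N = m₁g cos 32° = 108.550 N.
Kinetic friction opposes the mass's motion down the incline: f = μN = 0.17 × 108.550 = 18.454 N acting up the slope.
Newton's second law for the mass (down-slope positive): 67.827 − 18.454 − T = 12.8 a. For the hanging load (upward positive): T − 2 × 10 = 2 a.
Adding the two equations eliminates T: 29.373 = 14.8 a, so a = 1.9847 m/s².
Then from the hanging load's equation, T = 2 × (10 + 1.9847) = 23.969 N.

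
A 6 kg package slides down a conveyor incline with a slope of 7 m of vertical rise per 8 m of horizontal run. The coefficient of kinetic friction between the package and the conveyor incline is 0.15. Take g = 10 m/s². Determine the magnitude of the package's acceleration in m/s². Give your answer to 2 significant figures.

Resolving the weight along the incline: the component pulling the package down the slope is mg sin 41.19° = 6 × 10 × 0.6585 = 39.510 N, and the normal force is N = mg cos 41.19° = 6 × 10 × 0.7526 = 45.156 N.
Kinetic friction acts up the slope with magnitude f = μN = 0.15 × 45.156 = 6.773 N.
Net force along the incline is 39.510 − 6.773 = 32.737 N, so a = 32.737 / 6 = 5.4562 m/s².

5.5 m/s²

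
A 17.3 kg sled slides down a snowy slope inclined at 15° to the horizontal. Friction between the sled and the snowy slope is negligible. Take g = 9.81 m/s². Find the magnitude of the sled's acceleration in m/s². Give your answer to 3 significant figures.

2.54 m/s²

Resolving the weight along the incline: the component pulling the sled down the slope is mg sin 15° = 17.3 × 9.81 × 0.2588 = 43.922 N, and the normal force is N = mg cos 15° = 17.3 × 9.81 × 0.9659 = 163.926 N.
With no friction the net force along the incline is 43.922 N, so a = g sin 15° = 43.922 / 17.3 = 2.5388 m/s².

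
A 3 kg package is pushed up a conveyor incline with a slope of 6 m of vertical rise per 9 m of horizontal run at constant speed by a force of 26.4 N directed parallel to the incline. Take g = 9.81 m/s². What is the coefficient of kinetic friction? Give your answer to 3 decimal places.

At constant speed ΣF = 0 along the incline. The applied 26.4 N acts up the slope; the weight component mg sin 33.69° = 16.325 N and kinetic friction μN both act down the slope.
So 26.4 = 16.325 + μ × 24.487, giving μ = (26.4 − 16.325) / 24.487 = 0.4114.

0.411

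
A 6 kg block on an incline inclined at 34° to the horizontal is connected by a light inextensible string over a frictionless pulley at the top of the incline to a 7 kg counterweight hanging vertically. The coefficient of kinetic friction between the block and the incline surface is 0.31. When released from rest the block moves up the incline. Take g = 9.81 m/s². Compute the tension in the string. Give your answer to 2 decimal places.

57.56 N

For the block on the incline: the weight component along the slope is m₁g sin 34° = 6 × 9.81 × 0.5592 = 32.915 N and the normal force is N = m₁g cos 34° = 48.797 N.
Kinetic friction opposes the block's motion up the incline: f = μN = 0.31 × 48.797 = 15.127 N acting down the slope.
Newton's second law for the block (up-slope positive): T − 32.915 − 15.127 = 6 a. For the hanging counterweight (downward positive): 7 × 9.81 − T = 7 a.
Adding the two equations eliminates T: 20.628 = 13 a, so a = 1.5868 m/s².
Then from the hanging counterweight's equation, T = 7 × (9.81 − 1.5868) = 57.562 N.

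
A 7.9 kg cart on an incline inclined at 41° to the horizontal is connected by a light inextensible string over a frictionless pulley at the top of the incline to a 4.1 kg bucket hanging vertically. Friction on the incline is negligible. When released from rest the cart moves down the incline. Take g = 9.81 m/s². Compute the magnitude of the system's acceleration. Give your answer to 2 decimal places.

0.89 m/s²

For the cart on the incline: the weight component along the slope is m₁g sin 41° = 7.9 × 9.81 × 0.6561 = 50.847 N and the normal force is N = m₁g cos 41° = 58.489 N.
Newton's second law for the cart (down-slope positive): 50.847 − T = 7.9 a. For the hanging bucket (upward positive): T − 4.1 × 9.81 = 4.1 a.
Adding the two equations eliminates T: 10.626 = 12 a, so a = 0.8855 m/s².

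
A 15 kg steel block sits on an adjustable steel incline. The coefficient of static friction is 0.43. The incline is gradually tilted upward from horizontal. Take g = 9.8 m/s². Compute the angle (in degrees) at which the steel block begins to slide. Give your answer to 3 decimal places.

23.268°

At the threshold of sliding, static friction is at its maximum μ_s N and exactly balances the weight component along the incline: mg sin θ = μ_s mg cos θ.
Hence tan θ = μ_s = 0.43, so θ = arctan(0.43) = 23.2677°.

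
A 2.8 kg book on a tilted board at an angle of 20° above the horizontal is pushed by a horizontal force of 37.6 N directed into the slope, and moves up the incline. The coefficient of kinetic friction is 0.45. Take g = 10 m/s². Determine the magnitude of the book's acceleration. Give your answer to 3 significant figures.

2.90 m/s²

The horizontal push has components F cos 20° = 37.6 × 0.9397 = 35.333 N up the incline and F sin 20° = 37.6 × 0.3420 = 12.859 N pressing into the surface.
The normal force is therefore N = mg cos 20° + F sin 20° = 26.312 + 12.859 = 39.171 N, and kinetic friction down the slope is μN = 0.45 × 39.171 = 17.627 N.
Along the incline: F cos 20° − mg sin 20° − μN = ma, so 35.333 − 9.576 − 17.627 = 2.8 a, giving a = 2.9036 m/s².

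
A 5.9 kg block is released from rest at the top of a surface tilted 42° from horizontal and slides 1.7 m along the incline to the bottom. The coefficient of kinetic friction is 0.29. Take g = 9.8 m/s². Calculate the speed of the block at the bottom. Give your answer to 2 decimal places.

3.89 m/s

The weight component along the incline is mg sin 42° = 38.689 N and the normal force is N = mg cos 42° = 42.969 N.
Friction up the slope is f = μN = 0.29 × 42.969 = 12.461 N, so the net downslope force is 38.689 − 12.461 = 26.228 N and a = 26.228 / 5.9 = 4.4454 m/s².
Starting from rest over a distance of 1.7 m, v² = 2aL = 2 × 4.4454 × 1.7 = 15.1144, so v = 3.8877 m/s.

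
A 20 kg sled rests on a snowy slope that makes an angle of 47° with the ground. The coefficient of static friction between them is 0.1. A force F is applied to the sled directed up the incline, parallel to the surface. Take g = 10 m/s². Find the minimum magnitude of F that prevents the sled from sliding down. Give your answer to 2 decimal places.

The normal force is N = mg cos 47° = 136.400 N. With F at its minimum the sled is on the verge of sliding down, so static friction is at its maximum μ_s N = 0.1 × 136.400 = 13.640 N and acts up the slope.
Equilibrium along the incline: F + μ_s N = mg sin 47°, so F = 146.271 − 13.640 = 132.631 N.

132.63 N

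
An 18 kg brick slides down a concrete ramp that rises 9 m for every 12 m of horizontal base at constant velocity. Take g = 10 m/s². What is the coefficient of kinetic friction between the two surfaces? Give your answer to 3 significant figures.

At constant velocity the net force along the incline is zero: mg sin 36.87° = μ mg cos 36.87°.
So μ = tan 36.87° = 0.6000 / 0.8000 = 0.7500.

0.750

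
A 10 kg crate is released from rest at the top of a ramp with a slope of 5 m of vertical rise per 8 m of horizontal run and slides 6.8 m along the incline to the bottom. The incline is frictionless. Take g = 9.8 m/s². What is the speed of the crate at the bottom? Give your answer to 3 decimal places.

The weight component along the incline is mg sin 32.01° = 51.940 N and the normal force is N = mg cos 32.01° = 83.104 N.
With no friction, a = g sin 32.01° = 5.1940 m/s².
Starting from rest over a distance of 6.8 m, v² = 2aL = 2 × 5.1940 × 6.8 = 70.6384, so v = 8.4047 m/s.

8.405 m/s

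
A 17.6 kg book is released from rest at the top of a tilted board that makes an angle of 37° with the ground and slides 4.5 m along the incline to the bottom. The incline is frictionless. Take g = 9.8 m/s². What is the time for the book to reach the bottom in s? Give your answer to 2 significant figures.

1.2 s

The weight component along the incline is mg sin 37° = 103.801 N and the normal force is N = mg cos 37° = 137.749 N.
With no friction, a = g sin 37° = 5.8978 m/s².
Starting from rest, L = ½at², so t = √(2L/a) = √(2 × 4.5 / 5.8978) = 1.2353 s.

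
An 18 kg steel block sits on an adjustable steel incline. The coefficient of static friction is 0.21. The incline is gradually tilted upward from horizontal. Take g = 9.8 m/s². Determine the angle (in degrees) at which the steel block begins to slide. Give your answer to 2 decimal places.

At the threshold of sliding, static friction is at its maximum μ_s N and exactly balances the weight component along the incline: mg sin θ = μ_s mg cos θ.
Hence tan θ = μ_s = 0.21, so θ = arctan(0.21) = 11.8598°.

11.86°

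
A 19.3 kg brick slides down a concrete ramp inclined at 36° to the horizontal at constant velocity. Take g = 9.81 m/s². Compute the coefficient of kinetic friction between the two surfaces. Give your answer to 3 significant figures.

At constant velocity the net force along the incline is zero: mg sin 36° = μ mg cos 36°.
So μ = tan 36° = 0.5878 / 0.8090 = 0.7266.

0.727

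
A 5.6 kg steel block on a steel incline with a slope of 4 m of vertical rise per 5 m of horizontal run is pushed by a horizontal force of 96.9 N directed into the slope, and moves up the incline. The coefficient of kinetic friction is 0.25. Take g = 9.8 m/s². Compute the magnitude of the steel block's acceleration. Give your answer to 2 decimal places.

The horizontal push has components F cos 38.66° = 96.9 × 0.7809 = 75.669 N up the incline and F sin 38.66° = 96.9 × 0.6247 = 60.533 N pressing into the surface.
The normal force is therefore N = mg cos 38.66° + F sin 38.66° = 42.856 + 60.533 = 103.389 N, and kinetic friction down the slope is μN = 0.25 × 103.389 = 25.847 N.
Along the incline: F cos 38.66° − mg sin 38.66° − μN = ma, so 75.669 − 34.284 − 25.847 = 5.6 a, giving a = 2.7746 m/s².

2.77 m/s²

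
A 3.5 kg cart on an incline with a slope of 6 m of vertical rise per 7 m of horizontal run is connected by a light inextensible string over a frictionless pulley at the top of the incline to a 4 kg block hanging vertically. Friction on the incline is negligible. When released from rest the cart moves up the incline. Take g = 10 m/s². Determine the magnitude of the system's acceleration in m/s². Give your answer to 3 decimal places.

2.296 m/s²

For the cart on the incline: the weight component along the slope is m₁g sin 40.60° = 3.5 × 10 × 0.6508 = 22.778 N and the normal force is N = m₁g cos 40.60° = 26.574 N.
Newton's second law for the cart (up-slope positive): T − 22.778 = 3.5 a. For the hanging block (downward positive): 4 × 10 − T = 4 a.
Adding the two equations eliminates T: 17.222 = 7.5 a, so a = 2.2963 m/s².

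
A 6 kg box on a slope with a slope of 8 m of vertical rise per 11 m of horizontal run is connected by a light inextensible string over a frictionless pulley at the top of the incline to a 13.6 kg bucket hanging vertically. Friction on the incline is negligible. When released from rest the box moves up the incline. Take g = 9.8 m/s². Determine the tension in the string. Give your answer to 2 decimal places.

64.80 N

For the box on the incline: the weight component along the slope is m₁g sin 36.03° = 6 × 9.8 × 0.5882 = 34.586 N and the normal force is N = m₁g cos 36.03° = 47.554 N.
Newton's second law for the box (up-slope positive): T − 34.586 = 6 a. For the hanging bucket (downward positive): 13.6 × 9.8 − T = 13.6 a.
Adding the two equations eliminates T: 98.694 = 19.6 a, so a = 5.0354 m/s².
Then from the hanging bucket's equation, T = 13.6 × (9.8 − 5.0354) = 64.799 N.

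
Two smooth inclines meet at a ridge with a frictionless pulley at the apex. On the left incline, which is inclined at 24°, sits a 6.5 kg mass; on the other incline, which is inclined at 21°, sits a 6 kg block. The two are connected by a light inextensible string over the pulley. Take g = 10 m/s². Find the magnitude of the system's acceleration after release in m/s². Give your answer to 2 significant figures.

0.39 m/s²

Resolve each weight along its own incline: the 6.5 kg mass has component 6.5 × 10 × sin 24° = 26.438 N down its slope, and the 6 kg mass has 6 × 10 × sin 21° = 21.502 N down its slope.
The 6.5 kg side's 26.438 N exceeds the other side's 21.502 N, so that mass slides down and the 6 kg mass slides up. Taking that direction as positive, Newton's second law for the whole system gives 26.438 − 21.502 = (6.5 + 6) a, so a = 4.936 / 12.5 = 0.3949 m/s².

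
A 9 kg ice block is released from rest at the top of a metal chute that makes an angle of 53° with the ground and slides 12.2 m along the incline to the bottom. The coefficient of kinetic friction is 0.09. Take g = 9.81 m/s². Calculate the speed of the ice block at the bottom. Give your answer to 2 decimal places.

The weight component along the incline is mg sin 53° = 70.512 N and the normal force is N = mg cos 53° = 53.134 N.
Friction up the slope is f = μN = 0.09 × 53.134 = 4.782 N, so the net downslope force is 70.512 − 4.782 = 65.730 N and a = 65.730 / 9 = 7.3033 m/s².
Starting from rest over a distance of 12.2 m, v² = 2aL = 2 × 7.3033 × 12.2 = 178.2005, so v = 13.3492 m/s.

13.35 m/s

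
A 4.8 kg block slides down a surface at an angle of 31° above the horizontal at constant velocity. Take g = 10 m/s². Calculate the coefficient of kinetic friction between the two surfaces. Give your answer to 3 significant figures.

0.601

At constant velocity the net force along the incline is zero: mg sin 31° = μ mg cos 31°.
So μ = tan 31° = 0.5150 / 0.8572 = 0.6008.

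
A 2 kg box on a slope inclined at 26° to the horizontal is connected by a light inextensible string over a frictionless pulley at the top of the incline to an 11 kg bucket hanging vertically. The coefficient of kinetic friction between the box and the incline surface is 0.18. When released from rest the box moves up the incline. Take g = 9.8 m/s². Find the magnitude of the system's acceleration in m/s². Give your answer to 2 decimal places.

For the box on the incline: the weight component along the slope is m₁g sin 26° = 2 × 9.8 × 0.4384 = 8.593 N and the normal force is N = m₁g cos 26° = 17.616 N.
Kinetic friction opposes the box's motion up the incline: f = μN = 0.18 × 17.616 = 3.171 N acting down the slope.
Newton's second law for the box (up-slope positive): T − 8.593 − 3.171 = 2 a. For the hanging bucket (downward positive): 11 × 9.8 − T = 11 a.
Adding the two equations eliminates T: 96.036 = 13 a, so a = 7.3874 m/s².

7.39 m/s²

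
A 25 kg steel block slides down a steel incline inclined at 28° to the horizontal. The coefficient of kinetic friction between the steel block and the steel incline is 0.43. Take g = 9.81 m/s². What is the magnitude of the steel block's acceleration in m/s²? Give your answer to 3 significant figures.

0.881 m/s²

Resolving the weight along the incline: the component pulling the steel block down the slope is mg sin 28° = 25 × 9.81 × 0.4695 = 115.145 N, and the normal force is N = mg cos 28° = 25 × 9.81 × 0.8829 = 216.531 N.
Kinetic friction acts up the slope with magnitude f = μN = 0.43 × 216.531 = 93.108 N.
Net force along the incline is 115.145 − 93.108 = 22.037 N, so a = 22.037 / 25 = 0.8815 m/s².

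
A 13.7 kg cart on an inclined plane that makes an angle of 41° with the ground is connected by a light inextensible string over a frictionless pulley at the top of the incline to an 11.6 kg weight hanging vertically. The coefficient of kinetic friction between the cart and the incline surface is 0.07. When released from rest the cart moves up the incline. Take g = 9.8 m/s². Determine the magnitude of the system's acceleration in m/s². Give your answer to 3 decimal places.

0.731 m/s²

For the cart on the incline: the weight component along the slope is m₁g sin 41° = 13.7 × 9.8 × 0.6561 = 88.088 N and the normal force is N = m₁g cos 41° = 101.327 N.
Kinetic friction opposes the cart's motion up the incline: f = μN = 0.07 × 101.327 = 7.093 N acting down the slope.
Newton's second law for the cart (up-slope positive): T − 88.088 − 7.093 = 13.7 a. For the hanging weight (downward positive): 11.6 × 9.8 − T = 11.6 a.
Adding the two equations eliminates T: 18.499 = 25.3 a, so a = 0.7312 m/s².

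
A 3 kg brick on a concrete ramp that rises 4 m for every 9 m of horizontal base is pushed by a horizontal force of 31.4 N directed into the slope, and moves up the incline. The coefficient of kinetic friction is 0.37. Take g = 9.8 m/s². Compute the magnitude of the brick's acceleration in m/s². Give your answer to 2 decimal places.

0.70 m/s²

The horizontal push has components F cos 23.96° = 31.4 × 0.9138 = 28.693 N up the incline and F sin 23.96° = 31.4 × 0.4061 = 12.752 N pressing into the surface.
The normal force is therefore N = mg cos 23.96° + F sin 23.96° = 26.866 + 12.752 = 39.618 N, and kinetic friction down the slope is μN = 0.37 × 39.618 = 14.659 N.
Along the incline: F cos 23.96° − mg sin 23.96° − μN = ma, so 28.693 − 11.939 − 14.659 = 3 a, giving a = 0.6983 m/s².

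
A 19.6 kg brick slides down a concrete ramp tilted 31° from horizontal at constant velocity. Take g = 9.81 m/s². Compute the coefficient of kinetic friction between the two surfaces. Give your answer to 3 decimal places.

At constant velocity the net force along the incline is zero: mg sin 31° = μ mg cos 31°.
So μ = tan 31° = 0.5150 / 0.8572 = 0.6008.

0.601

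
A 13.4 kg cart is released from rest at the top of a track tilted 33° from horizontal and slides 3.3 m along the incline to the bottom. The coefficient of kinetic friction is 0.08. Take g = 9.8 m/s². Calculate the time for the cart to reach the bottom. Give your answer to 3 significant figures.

1.19 s

The weight component along the incline is mg sin 33° = 71.522 N and the normal force is N = mg cos 33° = 110.134 N.
Friction up the slope is f = μN = 0.08 × 110.134 = 8.811 N, so the net downslope force is 71.522 − 8.811 = 62.711 N and a = 62.711 / 13.4 = 4.6799 m/s².
Starting from rest, L = ½at², so t = √(2L/a) = √(2 × 3.3 / 4.6799) = 1.1876 s.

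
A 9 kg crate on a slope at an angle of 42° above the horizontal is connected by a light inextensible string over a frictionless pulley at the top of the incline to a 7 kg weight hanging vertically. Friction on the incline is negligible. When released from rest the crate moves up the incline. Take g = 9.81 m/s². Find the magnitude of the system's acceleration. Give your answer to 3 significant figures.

For the crate on the incline: the weight component along the slope is m₁g sin 42° = 9 × 9.81 × 0.6691 = 59.075 N and the normal force is N = m₁g cos 42° = 65.612 N.
Newton's second law for the crate (up-slope positive): T − 59.075 = 9 a. For the hanging weight (downward positive): 7 × 9.81 − T = 7 a.
Adding the two equations eliminates T: 9.595 = 16 a, so a = 0.5997 m/s².

0.600 m/s²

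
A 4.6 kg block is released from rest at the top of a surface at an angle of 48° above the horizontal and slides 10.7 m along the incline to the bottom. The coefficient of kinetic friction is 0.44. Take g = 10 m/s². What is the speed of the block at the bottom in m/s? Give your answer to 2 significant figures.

9.8 m/s

The weight component along the incline is mg sin 48° = 34.185 N and the normal force is N = mg cos 48° = 30.780 N.
Friction up the slope is f = μN = 0.44 × 30.780 = 13.543 N, so the net downslope force is 34.185 − 13.543 = 20.642 N and a = 20.642 / 4.6 = 4.4874 m/s².
Starting from rest over a distance of 10.7 m, v² = 2aL = 2 × 4.4874 × 10.7 = 96.0304, so v = 9.7995 m/s.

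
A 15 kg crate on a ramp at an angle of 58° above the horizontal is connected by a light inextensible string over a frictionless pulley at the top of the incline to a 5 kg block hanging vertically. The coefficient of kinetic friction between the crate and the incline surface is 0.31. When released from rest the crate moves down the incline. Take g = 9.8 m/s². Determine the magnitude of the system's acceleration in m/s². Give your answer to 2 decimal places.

For the crate on the incline: the weight component along the slope is m₁g sin 58° = 15 × 9.8 × 0.8480 = 124.656 N and the normal force is N = m₁g cos 58° = 77.898 N.
Kinetic friction opposes the crate's motion down the incline: f = μN = 0.31 × 77.898 = 24.148 N acting up the slope.
Newton's second law for the crate (down-slope positive): 124.656 − 24.148 − T = 15 a. For the hanging block (upward positive): T − 5 × 9.8 = 5 a.
Adding the two equations eliminates T: 51.508 = 20 a, so a = 2.5754 m/s².

2.58 m/s²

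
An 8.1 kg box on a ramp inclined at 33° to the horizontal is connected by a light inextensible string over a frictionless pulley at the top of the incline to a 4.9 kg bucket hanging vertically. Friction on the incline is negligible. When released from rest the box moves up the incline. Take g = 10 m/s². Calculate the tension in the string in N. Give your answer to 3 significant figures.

47.2 N

For the box on the incline: the weight component along the slope is m₁g sin 33° = 8.1 × 10 × 0.5446 = 44.113 N and the normal force is N = m₁g cos 33° = 67.932 N.
Newton's second law for the box (up-slope positive): T − 44.113 = 8.1 a. For the hanging bucket (downward positive): 4.9 × 10 − T = 4.9 a.
Adding the two equations eliminates T: 4.887 = 13 a, so a = 0.3759 m/s².
Then from the hanging bucket's equation, T = 4.9 × (10 − 0.3759) = 47.158 N.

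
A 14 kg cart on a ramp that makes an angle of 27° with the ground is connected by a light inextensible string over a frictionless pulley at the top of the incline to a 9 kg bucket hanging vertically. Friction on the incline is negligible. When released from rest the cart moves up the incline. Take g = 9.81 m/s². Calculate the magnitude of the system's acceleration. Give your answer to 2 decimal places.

For the cart on the incline: the weight component along the slope is m₁g sin 27° = 14 × 9.81 × 0.4540 = 62.352 N and the normal force is N = m₁g cos 27° = 122.371 N.
Newton's second law for the cart (up-slope positive): T − 62.352 = 14 a. For the hanging bucket (downward positive): 9 × 9.81 − T = 9 a.
Adding the two equations eliminates T: 25.938 = 23 a, so a = 1.1277 m/s².

1.13 m/s²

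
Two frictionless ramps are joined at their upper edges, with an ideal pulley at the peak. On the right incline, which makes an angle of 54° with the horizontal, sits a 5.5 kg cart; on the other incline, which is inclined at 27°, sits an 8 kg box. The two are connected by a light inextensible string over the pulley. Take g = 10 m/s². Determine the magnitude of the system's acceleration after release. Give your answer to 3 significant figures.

Resolve each weight along its own incline: the 5.5 kg mass has component 5.5 × 10 × sin 54° = 44.496 N down its slope, and the 8 kg mass has 8 × 10 × sin 27° = 36.319 N down its slope.
The 5.5 kg side's 44.496 N exceeds the other side's 36.319 N, so that mass slides down and the 8 kg mass slides up. Taking that direction as positive, Newton's second law for the whole system gives 44.496 − 36.319 = (5.5 + 8) a, so a = 8.177 / 13.5 = 0.6057 m/s².

0.606 m/s²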